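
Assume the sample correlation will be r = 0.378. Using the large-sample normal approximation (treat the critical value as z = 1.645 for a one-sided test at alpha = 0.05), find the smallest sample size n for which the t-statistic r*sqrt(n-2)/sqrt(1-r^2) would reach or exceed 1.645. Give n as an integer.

19

r√(n−2)/√(1−r²) ≥ 1.645  ⇔  n−2 ≥ (1.645)²·(1−r²)/r²
(1−r²)/r² = (1−0.142884)/0.142884 = 5.9987
n ≥ 2 + 2.706025·5.9987 = 2 + 16.2326 = 18.2326
⌈18.2326⌉ = 19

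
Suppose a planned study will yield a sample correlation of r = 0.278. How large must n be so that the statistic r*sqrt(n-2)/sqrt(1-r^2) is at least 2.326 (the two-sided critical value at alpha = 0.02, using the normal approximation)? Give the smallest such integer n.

r√(n−2)/√(1−r²) ≥ 2.326  ⇔  n−2 ≥ (2.326)²·(1−r²)/r²
(1−r²)/r² = (1−0.077284)/0.077284 = 11.9393
n ≥ 2 + 5.410276·11.9393 = 2 + 64.5949 = 66.5949
⌈66.5949⌉ = 67

67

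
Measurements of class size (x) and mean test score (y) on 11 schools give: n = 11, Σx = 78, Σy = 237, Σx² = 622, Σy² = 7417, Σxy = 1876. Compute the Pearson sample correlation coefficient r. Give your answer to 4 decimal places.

Numerator: nΣxy − (Σx)(Σy) = 11·1876 − (78)(237) = 2150
Denominator: √[(nΣx²−(Σx)²)(nΣy²−(Σy)²)]
  nΣx²−(Σx)² = 11·622 − 6084 = 758;  nΣy²−(Σy)² = 11·7417 − 56169 = 25418
  √(758·25418) = √19266844 = 4389.4013
r = 2150 / 4389.4013 = 0.4898

0.4898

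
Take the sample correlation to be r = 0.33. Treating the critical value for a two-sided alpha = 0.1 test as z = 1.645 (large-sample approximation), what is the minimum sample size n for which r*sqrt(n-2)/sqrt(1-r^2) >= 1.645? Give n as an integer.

r√(n−2)/√(1−r²) ≥ 1.645  ⇔  n−2 ≥ (1.645)²·(1−r²)/r²
(1−r²)/r² = (1−0.1089)/0.1089 = 8.1827
n ≥ 2 + 2.706025·8.1827 = 2 + 22.1426 = 24.1426
⌈24.1426⌉ = 25

25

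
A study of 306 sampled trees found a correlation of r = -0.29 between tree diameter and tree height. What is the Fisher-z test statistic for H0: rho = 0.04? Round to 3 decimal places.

z_r = atanh(-0.29) = -0.298566,  z_0 = atanh(0.04) = 0.040021
SE = 1/√(n−3) = 1/√303 = 0.057448
z = (z_r − z_0)/SE = (-0.298566 − 0.040021) / 0.057448 = -0.338587 / 0.057448 = -5.894

-5.894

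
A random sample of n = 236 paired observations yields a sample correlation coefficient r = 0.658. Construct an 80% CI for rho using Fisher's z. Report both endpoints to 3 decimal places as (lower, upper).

(0.608, 0.703)

z_r = atanh(0.658) = 0.789278;  SE = 1/√(n−3) = 1/√233 = 0.065512
z-limits: 0.789278 ± 1.282·0.065512 = 0.789278 ± 0.083986 = [0.705292, 0.873264]
ρ-limits: (tanh 0.705292, tanh 0.873264) = (0.608, 0.703)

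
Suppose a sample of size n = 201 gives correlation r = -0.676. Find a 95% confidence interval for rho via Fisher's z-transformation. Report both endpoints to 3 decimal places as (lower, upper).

Fisher z: z_r = atanh(r) = ½·ln((1+(-0.676))/(1−(-0.676))) = -0.821711
SE(z) = 1/√(n−3) = 1/√198 = 0.071067
95% ⇒ z* = 1.960; margin = 1.960·0.071067 = 0.139291
CI on z-scale: (-0.961002, -0.682420)
Back-transform: tanh(-0.961002) = -0.744723, tanh(-0.682420) = -0.593090

(-0.745, -0.593)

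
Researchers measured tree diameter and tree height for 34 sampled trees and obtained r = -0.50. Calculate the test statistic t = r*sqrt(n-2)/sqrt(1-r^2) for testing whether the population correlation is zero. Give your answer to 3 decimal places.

-3.266

1 − r² = 1 − 0.2500 = 0.7500;  √(1−r²) = 0.866025
√(n−2) = √32 = 5.656854
t = r·√(n−2)/√(1−r²) = -0.50 · 5.656854 / 0.866025 = -3.266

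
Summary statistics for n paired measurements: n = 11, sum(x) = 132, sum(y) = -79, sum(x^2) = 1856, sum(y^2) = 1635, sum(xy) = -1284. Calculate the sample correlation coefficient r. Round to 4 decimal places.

S_xy = nΣxy − ΣxΣy = 11·(-1284) − 132·(-79) = -14124 − (-10428) = -3696
S_xx = nΣx² − (Σx)² = 11·1856 − 132² = 20416 − 17424 = 2992
S_yy = nΣy² − (Σy)² = 11·1635 − (-79)² = 17985 − 6241 = 11744
r = S_xy / √(S_xx·S_yy) = -3696 / √(2992·11744) = -3696 / √35138048 = -3696 / 5927.7355 = -0.6235

-0.6235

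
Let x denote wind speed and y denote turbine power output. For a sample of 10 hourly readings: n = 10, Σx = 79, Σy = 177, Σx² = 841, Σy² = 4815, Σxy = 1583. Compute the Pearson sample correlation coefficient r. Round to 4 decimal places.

S_xy = nΣxy − ΣxΣy = 10·1583 − 79·177 = 15830 − 13983 = 1847
S_xx = nΣx² − (Σx)² = 10·841 − 79² = 8410 − 6241 = 2169
S_yy = nΣy² − (Σy)² = 10·4815 − 177² = 48150 − 31329 = 16821
r = S_xy / √(S_xx·S_yy) = 1847 / √(2169·16821) = 1847 / √36484749 = 1847 / 6040.2607 = 0.3058

0.3058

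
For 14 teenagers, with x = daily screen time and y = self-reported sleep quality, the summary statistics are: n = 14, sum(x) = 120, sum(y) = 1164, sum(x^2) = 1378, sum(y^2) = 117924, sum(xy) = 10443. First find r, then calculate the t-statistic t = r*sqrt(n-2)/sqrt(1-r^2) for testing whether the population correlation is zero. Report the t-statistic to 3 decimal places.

0.603

Numerator: nΣxy − (Σx)(Σy) = 14·10443 − (120)(1164) = 6522
Denominator: √[(nΣx²−(Σx)²)(nΣy²−(Σy)²)]
  nΣx²−(Σx)² = 14·1378 − 14400 = 4892;  nΣy²−(Σy)² = 14·117924 − 1354896 = 296040
  √(4892·296040) = √1448227680 = 38055.5867
r = 6522 / 38055.5867 = 0.1714
t = r·√(n−2)/√(1−r²) = 0.1714·√12 / √(1−0.029378) = 0.593747 / 0.985202 = 0.603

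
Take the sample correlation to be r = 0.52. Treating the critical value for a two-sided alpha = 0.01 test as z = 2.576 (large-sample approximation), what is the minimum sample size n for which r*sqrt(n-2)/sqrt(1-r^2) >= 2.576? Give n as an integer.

Need r·√(n−2)/√(1−r²) ≥ 2.576
√(n−2) ≥ 2.576·√(1−0.2704) / 0.52 = 2.576·0.854166 / 0.52 = 4.2314
n−2 ≥ 17.9047  ⇒  n ≥ 19.9047
Smallest integer n = 20

20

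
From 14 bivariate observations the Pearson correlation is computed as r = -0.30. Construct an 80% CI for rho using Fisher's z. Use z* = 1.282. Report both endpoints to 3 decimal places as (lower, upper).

(-0.602, 0.077)

z_r = atanh(-0.30) = -0.309520;  SE = 1/√(n−3) = 1/√11 = 0.301511
z-limits: -0.309520 ± 1.282·0.301511 = -0.309520 ± 0.386537 = [-0.696057, 0.077017]
ρ-limits: (tanh -0.696057, tanh 0.077017) = (-0.602, 0.077)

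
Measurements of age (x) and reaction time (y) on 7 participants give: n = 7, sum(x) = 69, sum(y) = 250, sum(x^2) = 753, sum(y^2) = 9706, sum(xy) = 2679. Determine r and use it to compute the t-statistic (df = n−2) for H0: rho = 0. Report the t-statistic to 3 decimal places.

4.677

S_xy = nΣxy − ΣxΣy = 7·2679 − 69·250 = 18753 − 17250 = 1503
S_xx = nΣx² − (Σx)² = 7·753 − 69² = 5271 − 4761 = 510
S_yy = nΣy² − (Σy)² = 7·9706 − 250² = 67942 − 62500 = 5442
r = S_xy / √(S_xx·S_yy) = 1503 / √(510·5442) = 1503 / √2775420 = 1503 / 1665.9592 = 0.9022
t = r·√(n−2)/√(1−r²) = 0.9022·√5 / √(1−0.813965) = 2.017381 / 0.431318 = 4.677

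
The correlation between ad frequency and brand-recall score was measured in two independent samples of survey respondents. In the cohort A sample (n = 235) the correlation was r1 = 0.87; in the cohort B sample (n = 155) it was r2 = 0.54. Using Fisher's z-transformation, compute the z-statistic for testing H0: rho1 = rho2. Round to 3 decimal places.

z1 = atanh(0.87) = 1.333080,  z2 = atanh(0.54) = 0.604156
SE = √(1/(n1−3) + 1/(n2−3)) = √(1/232 + 1/152) = √(0.0043103 + 0.0065789) = √0.0108892 = 0.104351
z = (z1 − z2)/SE = (1.333080 − 0.604156) / 0.104351 = 0.728924 / 0.104351 = 6.985

6.985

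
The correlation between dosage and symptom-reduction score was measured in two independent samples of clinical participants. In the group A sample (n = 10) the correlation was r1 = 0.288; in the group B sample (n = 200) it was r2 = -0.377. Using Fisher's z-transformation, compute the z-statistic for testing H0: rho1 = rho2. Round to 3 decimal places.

1.802

z1 = atanh(0.288) = 0.296384,  z2 = atanh(-0.377) = -0.396558
SE = √(1/(n1−3) + 1/(n2−3)) = √(1/7 + 1/197) = √(0.1428571 + 0.0050761) = √0.1479332 = 0.384621
z = (z1 − z2)/SE = (0.296384 − (-0.396558)) / 0.384621 = 0.692942 / 0.384621 = 1.802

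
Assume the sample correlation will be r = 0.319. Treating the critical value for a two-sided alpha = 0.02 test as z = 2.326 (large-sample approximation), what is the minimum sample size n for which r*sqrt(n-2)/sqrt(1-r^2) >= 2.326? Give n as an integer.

50

r√(n−2)/√(1−r²) ≥ 2.326  ⇔  n−2 ≥ (2.326)²·(1−r²)/r²
(1−r²)/r² = (1−0.101761)/0.101761 = 8.8269
n ≥ 2 + 5.410276·8.8269 = 2 + 47.7560 = 49.7560
⌈49.7560⌉ = 50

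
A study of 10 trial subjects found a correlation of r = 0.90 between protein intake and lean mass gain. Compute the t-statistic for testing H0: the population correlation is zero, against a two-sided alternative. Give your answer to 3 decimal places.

1 − r² = 1 − 0.8100 = 0.1900;  √(1−r²) = 0.435890
√(n−2) = √8 = 2.828427
t = r·√(n−2)/√(1−r²) = 0.90 · 2.828427 / 0.435890 = 5.840

5.840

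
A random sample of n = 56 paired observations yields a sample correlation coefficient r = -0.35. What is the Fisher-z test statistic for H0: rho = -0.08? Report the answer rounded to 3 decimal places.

-2.077

z_r = atanh(-0.35) = -0.365444,  z_0 = atanh(-0.08) = -0.080171
SE = 1/√(n−3) = 1/√53 = 0.137361
z = (z_r − z_0)/SE = (-0.365444 − (-0.080171)) / 0.137361 = -0.285273 / 0.137361 = -2.077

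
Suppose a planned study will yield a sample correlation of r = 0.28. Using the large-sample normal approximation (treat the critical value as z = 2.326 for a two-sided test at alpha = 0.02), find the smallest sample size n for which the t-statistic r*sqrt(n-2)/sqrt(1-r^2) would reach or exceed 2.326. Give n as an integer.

66

r√(n−2)/√(1−r²) ≥ 2.326  ⇔  n−2 ≥ (2.326)²·(1−r²)/r²
(1−r²)/r² = (1−0.0784)/0.0784 = 11.7551
n ≥ 2 + 5.410276·11.7551 = 2 + 63.5983 = 65.5983
⌈65.5983⌉ = 66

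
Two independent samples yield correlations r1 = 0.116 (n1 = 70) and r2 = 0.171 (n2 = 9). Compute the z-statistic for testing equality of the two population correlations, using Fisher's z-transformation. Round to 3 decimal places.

-0.132

z1 = atanh(0.116) = 0.116525,  z2 = atanh(0.171) = 0.172697
SE = √(1/(n1−3) + 1/(n2−3)) = √(1/67 + 1/6) = √(0.0149254 + 0.1666667) = √0.1815921 = 0.426136
z = (z1 − z2)/SE = (0.116525 − 0.172697) / 0.426136 = -0.056172 / 0.426136 = -0.132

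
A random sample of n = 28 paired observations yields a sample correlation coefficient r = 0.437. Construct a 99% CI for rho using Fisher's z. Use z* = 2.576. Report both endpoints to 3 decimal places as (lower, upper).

z_r = atanh(0.437) = 0.468517;  SE = 1/√(n−3) = 1/√25 = 0.200000
z-limits: 0.468517 ± 2.576·0.200000 = 0.468517 ± 0.515200 = [-0.046683, 0.983717]
ρ-limits: (tanh -0.046683, tanh 0.983717) = (-0.047, 0.755)

(-0.047, 0.755)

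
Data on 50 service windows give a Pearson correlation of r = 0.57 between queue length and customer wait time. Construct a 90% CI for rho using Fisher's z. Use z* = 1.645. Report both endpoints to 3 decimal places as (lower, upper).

(0.386, 0.710)

Fisher z: z_r = atanh(r) = ½·ln((1+0.57)/(1−0.57)) = 0.647523
SE(z) = 1/√(n−3) = 1/√47 = 0.145865
90% ⇒ z* = 1.645; margin = 1.645·0.145865 = 0.239948
CI on z-scale: (0.407575, 0.887471)
Back-transform: tanh(0.407575) = 0.386412, tanh(0.887471) = 0.710142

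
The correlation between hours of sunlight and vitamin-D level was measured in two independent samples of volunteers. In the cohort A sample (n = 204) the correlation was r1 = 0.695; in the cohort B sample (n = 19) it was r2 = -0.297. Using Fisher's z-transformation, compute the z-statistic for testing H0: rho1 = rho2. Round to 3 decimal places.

Fisher z-transforms: z1 = atanh(0.695) = 0.857563, z2 = atanh(-0.297) = -0.306226; difference d = 1.163789
Var(d) = 1/201 + 1/16 = 0.0049751 + 0.0625000 = 0.0674751
z = d/√Var(d) = 1.163789 / √0.0674751 = 1.163789 / 0.259760 = 4.480

4.480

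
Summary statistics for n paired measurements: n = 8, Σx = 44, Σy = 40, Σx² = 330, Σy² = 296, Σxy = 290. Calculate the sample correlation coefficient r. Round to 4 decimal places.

S_xy = nΣxy − ΣxΣy = 8·290 − 44·40 = 2320 − 1760 = 560
S_xx = nΣx² − (Σx)² = 8·330 − 44² = 2640 − 1936 = 704
S_yy = nΣy² − (Σy)² = 8·296 − 40² = 2368 − 1600 = 768
r = S_xy / √(S_xx·S_yy) = 560 / √(704·768) = 560 / √540672 = 560 / 735.3040 = 0.7616

0.7616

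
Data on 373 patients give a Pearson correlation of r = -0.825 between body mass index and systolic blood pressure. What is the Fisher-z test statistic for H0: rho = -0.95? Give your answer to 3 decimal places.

12.686

z_r = atanh(-0.825) = -1.172275,  z_0 = atanh(-0.95) = -1.831781
SE = 1/√(n−3) = 1/√370 = 0.051988
z = (z_r − z_0)/SE = (-1.172275 − (-1.831781)) / 0.051988 = 0.659506 / 0.051988 = 12.686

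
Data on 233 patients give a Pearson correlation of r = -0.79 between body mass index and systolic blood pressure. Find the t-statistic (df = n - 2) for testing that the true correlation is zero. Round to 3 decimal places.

1 − r² = 1 − 0.6241 = 0.3759;  √(1−r²) = 0.613107
√(n−2) = √231 = 15.198684
t = r·√(n−2)/√(1−r²) = -0.79 · 15.198684 / 0.613107 = -19.584

-19.584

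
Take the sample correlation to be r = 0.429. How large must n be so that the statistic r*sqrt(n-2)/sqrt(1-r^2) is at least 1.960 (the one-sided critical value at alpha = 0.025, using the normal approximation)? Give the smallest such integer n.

r√(n−2)/√(1−r²) ≥ 1.960  ⇔  n−2 ≥ (1.960)²·(1−r²)/r²
(1−r²)/r² = (1−0.184041)/0.184041 = 4.4336
n ≥ 2 + 3.8416·4.4336 = 2 + 17.0321 = 19.0321
⌈19.0321⌉ = 20

20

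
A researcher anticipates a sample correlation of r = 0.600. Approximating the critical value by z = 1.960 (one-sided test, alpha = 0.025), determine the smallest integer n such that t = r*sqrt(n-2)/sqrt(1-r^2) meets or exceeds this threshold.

9

Need r·√(n−2)/√(1−r²) ≥ 1.960
√(n−2) ≥ 1.960·√(1−0.360000) / 0.600 = 1.960·0.800000 / 0.600 = 2.6133
n−2 ≥ 6.8293  ⇒  n ≥ 8.8293
Smallest integer n = 9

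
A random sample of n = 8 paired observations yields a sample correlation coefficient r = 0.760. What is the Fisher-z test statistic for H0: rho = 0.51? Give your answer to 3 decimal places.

0.969

z_r = atanh(0.760) = 0.996215,  z_0 = atanh(0.51) = 0.562730
SE = 1/√(n−3) = 1/√5 = 0.447214
z = (z_r − z_0)/SE = (0.996215 − 0.562730) / 0.447214 = 0.433485 / 0.447214 = 0.969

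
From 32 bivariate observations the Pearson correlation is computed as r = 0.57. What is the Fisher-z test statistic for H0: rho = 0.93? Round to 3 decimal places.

-5.444

Fisher z: atanh(0.57) = 0.647523, atanh(0.93) = 1.658390
z = (z_r − z_0)·√(n−3) = (0.647523 − 1.658390)·√29 = -1.010867 · 5.385165 = -5.444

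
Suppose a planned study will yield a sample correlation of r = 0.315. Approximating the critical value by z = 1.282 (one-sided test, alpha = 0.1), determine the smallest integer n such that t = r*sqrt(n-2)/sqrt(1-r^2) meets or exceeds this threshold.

17

Need r·√(n−2)/√(1−r²) ≥ 1.282
√(n−2) ≥ 1.282·√(1−0.099225) / 0.315 = 1.282·0.949092 / 0.315 = 3.8627
n−2 ≥ 14.9205  ⇒  n ≥ 16.9205
Smallest integer n = 17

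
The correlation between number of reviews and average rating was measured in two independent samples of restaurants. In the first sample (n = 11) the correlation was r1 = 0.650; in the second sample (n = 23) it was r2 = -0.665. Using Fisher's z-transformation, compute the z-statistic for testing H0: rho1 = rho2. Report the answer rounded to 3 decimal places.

3.770

z1 = atanh(0.650) = 0.775299,  z2 = atanh(-0.665) = -0.801725
SE = √(1/(n1−3) + 1/(n2−3)) = √(1/8 + 1/20) = √(0.1250000 + 0.0500000) = √0.1750000 = 0.418330
z = (z1 − z2)/SE = (0.775299 − (-0.801725)) / 0.418330 = 1.577024 / 0.418330 = 3.770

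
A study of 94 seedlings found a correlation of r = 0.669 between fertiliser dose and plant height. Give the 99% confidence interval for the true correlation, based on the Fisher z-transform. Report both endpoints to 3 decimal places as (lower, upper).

(0.492, 0.793)

Fisher z: z_r = atanh(r) = ½·ln((1+0.669)/(1−0.669)) = 0.808931
SE(z) = 1/√(n−3) = 1/√91 = 0.104828
99% ⇒ z* = 2.576; margin = 2.576·0.104828 = 0.270037
CI on z-scale: (0.538894, 1.078968)
Back-transform: tanh(0.538894) = 0.492150, tanh(1.078968) = 0.792816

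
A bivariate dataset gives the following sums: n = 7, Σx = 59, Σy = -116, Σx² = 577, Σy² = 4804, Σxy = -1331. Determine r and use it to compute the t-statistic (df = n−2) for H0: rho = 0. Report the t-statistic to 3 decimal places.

Numerator: nΣxy − (Σx)(Σy) = 7·(-1331) − (59)(-116) = -2473
Denominator: √[(nΣx²−(Σx)²)(nΣy²−(Σy)²)]
  nΣx²−(Σx)² = 7·577 − 3481 = 558;  nΣy²−(Σy)² = 7·4804 − 13456 = 20172
  √(558·20172) = √11255976 = 3354.9927
r = -2473 / 3354.9927 = -0.7371
t = r·√(n−2)/√(1−r²) = -0.7371·√5 / √(1−0.543316) = -1.648206 / 0.675784 = -2.439

-2.439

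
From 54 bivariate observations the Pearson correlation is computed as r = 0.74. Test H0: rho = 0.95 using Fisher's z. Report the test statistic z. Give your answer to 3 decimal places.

Fisher z: atanh(0.74) = 0.950479, atanh(0.95) = 1.831781
z = (z_r − z_0)·√(n−3) = (0.950479 − 1.831781)·√51 = -0.881302 · 7.141428 = -6.294

-6.294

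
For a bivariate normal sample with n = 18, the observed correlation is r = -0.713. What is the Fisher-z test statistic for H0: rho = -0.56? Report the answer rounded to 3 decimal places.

-1.009

z_r = atanh(-0.713) = -0.893260,  z_0 = atanh(-0.56) = -0.632833
SE = 1/√(n−3) = 1/√15 = 0.258199
z = (z_r − z_0)/SE = (-0.893260 − (-0.632833)) / 0.258199 = -0.260427 / 0.258199 = -1.009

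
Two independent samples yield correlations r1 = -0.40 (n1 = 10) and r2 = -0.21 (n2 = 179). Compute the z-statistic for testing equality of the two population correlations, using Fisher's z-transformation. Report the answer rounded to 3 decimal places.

Fisher z-transforms: z1 = atanh(-0.40) = -0.423649, z2 = atanh(-0.21) = -0.213171; difference d = -0.210478
Var(d) = 1/7 + 1/176 = 0.1428571 + 0.0056818 = 0.1485389
z = d/√Var(d) = -0.210478 / √0.1485389 = -0.210478 / 0.385407 = -0.546

-0.546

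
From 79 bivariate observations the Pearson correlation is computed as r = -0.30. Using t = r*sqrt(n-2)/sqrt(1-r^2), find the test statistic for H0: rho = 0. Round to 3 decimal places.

t = r·√(n−2) / √(1−r²) with r = -0.30, n = 79
  = -0.30·√77 / √(1 − 0.0900)
  = -0.30·8.774964 / 0.953939
  = -2.632489 / 0.953939 = -2.760

-2.760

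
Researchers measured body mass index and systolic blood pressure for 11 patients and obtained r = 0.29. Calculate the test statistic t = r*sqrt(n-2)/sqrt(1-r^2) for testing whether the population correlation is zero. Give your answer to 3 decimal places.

0.909

t = r·√(n−2) / √(1−r²) with r = 0.29, n = 11
  = 0.29·√9 / √(1 − 0.0841)
  = 0.29·3.000000 / 0.957027
  = 0.870000 / 0.957027 = 0.909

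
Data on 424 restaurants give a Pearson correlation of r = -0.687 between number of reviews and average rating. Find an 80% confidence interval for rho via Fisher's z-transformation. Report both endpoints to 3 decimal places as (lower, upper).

z_r = atanh(-0.687) = -0.842252;  SE = 1/√(n−3) = 1/√421 = 0.048737
z-limits: -0.842252 ± 1.282·0.048737 = -0.842252 ± 0.062481 = [-0.904733, -0.779771]
ρ-limits: (tanh -0.904733, tanh -0.779771) = (-0.719, -0.653)

(-0.719, -0.653)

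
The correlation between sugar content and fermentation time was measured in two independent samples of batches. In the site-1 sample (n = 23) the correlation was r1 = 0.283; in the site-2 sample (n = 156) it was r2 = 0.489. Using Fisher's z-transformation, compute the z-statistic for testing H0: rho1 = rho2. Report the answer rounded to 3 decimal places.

-1.025

z1 = atanh(0.283) = 0.290940,  z2 = atanh(0.489) = 0.534745
SE = √(1/(n1−3) + 1/(n2−3)) = √(1/20 + 1/153) = √(0.0500000 + 0.0065359) = √0.0565359 = 0.237773
z = (z1 − z2)/SE = (0.290940 − 0.534745) / 0.237773 = -0.243805 / 0.237773 = -1.025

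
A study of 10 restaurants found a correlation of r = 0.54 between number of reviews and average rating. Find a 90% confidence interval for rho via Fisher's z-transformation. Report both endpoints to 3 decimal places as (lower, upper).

(-0.018, 0.841)

Fisher z: z_r = atanh(r) = ½·ln((1+0.54)/(1−0.54)) = 0.604156
SE(z) = 1/√(n−3) = 1/√7 = 0.377964
90% ⇒ z* = 1.645; margin = 1.645·0.377964 = 0.621751
CI on z-scale: (-0.017595, 1.225907)
Back-transform: tanh(-0.017595) = -0.017593, tanh(1.225907) = 0.841388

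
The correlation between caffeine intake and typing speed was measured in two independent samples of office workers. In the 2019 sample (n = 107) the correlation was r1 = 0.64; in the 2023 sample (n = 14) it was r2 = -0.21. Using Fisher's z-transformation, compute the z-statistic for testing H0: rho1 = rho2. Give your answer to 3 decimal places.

z1 = atanh(0.64) = 0.758174,  z2 = atanh(-0.21) = -0.213171
SE = √(1/(n1−3) + 1/(n2−3)) = √(1/104 + 1/11) = √(0.0096154 + 0.0909091) = √0.1005245 = 0.317056
z = (z1 − z2)/SE = (0.758174 − (-0.213171)) / 0.317056 = 0.971345 / 0.317056 = 3.064

3.064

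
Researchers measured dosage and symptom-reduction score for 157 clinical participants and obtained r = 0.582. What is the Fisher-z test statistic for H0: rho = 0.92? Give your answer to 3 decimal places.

-11.461

z_r = atanh(0.582) = 0.665482,  z_0 = atanh(0.92) = 1.589027
SE = 1/√(n−3) = 1/√154 = 0.080582
z = (z_r − z_0)/SE = (0.665482 − 1.589027) / 0.080582 = -0.923545 / 0.080582 = -11.461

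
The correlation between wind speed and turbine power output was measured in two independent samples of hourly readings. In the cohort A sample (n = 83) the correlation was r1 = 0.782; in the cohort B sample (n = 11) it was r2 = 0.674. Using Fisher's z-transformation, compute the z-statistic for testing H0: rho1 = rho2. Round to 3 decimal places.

0.627

Fisher z-transforms: z1 = atanh(0.782) = 1.050498, z2 = atanh(0.674) = 0.818037; difference d = 0.232461
Var(d) = 1/80 + 1/8 = 0.0125000 + 0.1250000 = 0.1375000
z = d/√Var(d) = 0.232461 / √0.1375000 = 0.232461 / 0.370810 = 0.627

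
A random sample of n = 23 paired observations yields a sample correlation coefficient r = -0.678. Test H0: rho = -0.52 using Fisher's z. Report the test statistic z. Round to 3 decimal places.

-1.114

z_r = atanh(-0.678) = -0.825403,  z_0 = atanh(-0.52) = -0.576340
SE = 1/√(n−3) = 1/√20 = 0.223607
z = (z_r − z_0)/SE = (-0.825403 − (-0.576340)) / 0.223607 = -0.249063 / 0.223607 = -1.114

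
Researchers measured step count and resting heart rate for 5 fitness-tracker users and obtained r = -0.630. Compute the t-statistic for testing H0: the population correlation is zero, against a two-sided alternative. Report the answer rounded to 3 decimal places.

t = r·√(n−2) / √(1−r²) with r = -0.630, n = 5
  = -0.630·√3 / √(1 − 0.396900)
  = -0.630·1.732051 / 0.776595
  = -1.091192 / 0.776595 = -1.405

-1.405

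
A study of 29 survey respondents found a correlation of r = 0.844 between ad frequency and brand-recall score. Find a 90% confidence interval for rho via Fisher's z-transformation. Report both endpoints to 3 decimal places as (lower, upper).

z_r = atanh(0.844) = 1.234918;  SE = 1/√(n−3) = 1/√26 = 0.196116
z-limits: 1.234918 ± 1.645·0.196116 = 1.234918 ± 0.322611 = [0.912307, 1.557529]
ρ-limits: (tanh 0.912307, tanh 1.557529) = (0.722, 0.915)

(0.722, 0.915)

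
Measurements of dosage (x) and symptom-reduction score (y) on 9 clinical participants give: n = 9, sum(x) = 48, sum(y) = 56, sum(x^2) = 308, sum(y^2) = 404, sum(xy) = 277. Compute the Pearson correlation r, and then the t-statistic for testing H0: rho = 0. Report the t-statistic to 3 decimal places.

-1.165

S_xy = nΣxy − ΣxΣy = 9·277 − 48·56 = 2493 − 2688 = -195
S_xx = nΣx² − (Σx)² = 9·308 − 48² = 2772 − 2304 = 468
S_yy = nΣy² − (Σy)² = 9·404 − 56² = 3636 − 3136 = 500
r = S_xy / √(S_xx·S_yy) = -195 / √(468·500) = -195 / √234000 = -195 / 483.7355 = -0.4031
t = r·√(n−2)/√(1−r²) = -0.4031·√7 / √(1−0.162490) = -1.066502 / 0.915156 = -1.165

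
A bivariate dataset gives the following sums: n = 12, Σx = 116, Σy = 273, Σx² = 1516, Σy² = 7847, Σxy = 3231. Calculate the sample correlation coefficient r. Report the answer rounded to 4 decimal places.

0.7367

Numerator: nΣxy − (Σx)(Σy) = 12·3231 − (116)(273) = 7104
Denominator: √[(nΣx²−(Σx)²)(nΣy²−(Σy)²)]
  nΣx²−(Σx)² = 12·1516 − 13456 = 4736;  nΣy²−(Σy)² = 12·7847 − 74529 = 19635
  √(4736·19635) = √92991360 = 9643.2028
r = 7104 / 9643.2028 = 0.7367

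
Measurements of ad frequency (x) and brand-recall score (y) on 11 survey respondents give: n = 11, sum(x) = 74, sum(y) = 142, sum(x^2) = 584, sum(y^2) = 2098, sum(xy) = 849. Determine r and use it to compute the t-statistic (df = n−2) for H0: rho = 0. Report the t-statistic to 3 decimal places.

Numerator: nΣxy − (Σx)(Σy) = 11·849 − (74)(142) = -1169
Denominator: √[(nΣx²−(Σx)²)(nΣy²−(Σy)²)]
  nΣx²−(Σx)² = 11·584 − 5476 = 948;  nΣy²−(Σy)² = 11·2098 − 20164 = 2914
  √(948·2914) = √2762472 = 1662.0686
r = -1169 / 1662.0686 = -0.7033
t = r·√(n−2)/√(1−r²) = -0.7033·√9 / √(1−0.494631) = -2.109900 / 0.710893 = -2.968

-2.968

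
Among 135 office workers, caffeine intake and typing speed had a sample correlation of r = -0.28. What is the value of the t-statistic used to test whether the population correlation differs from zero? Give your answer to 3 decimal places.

1 − r² = 1 − 0.0784 = 0.9216;  √(1−r²) = 0.960000
√(n−2) = √133 = 11.532563
t = r·√(n−2)/√(1−r²) = -0.28 · 11.532563 / 0.960000 = -3.364

-3.364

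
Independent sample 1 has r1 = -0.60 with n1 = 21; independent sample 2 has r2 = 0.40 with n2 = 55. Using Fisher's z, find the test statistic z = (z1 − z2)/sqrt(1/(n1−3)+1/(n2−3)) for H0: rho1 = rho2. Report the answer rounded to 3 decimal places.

Fisher z-transforms: z1 = atanh(-0.60) = -0.693147, z2 = atanh(0.40) = 0.423649; difference d = -1.116796
Var(d) = 1/18 + 1/52 = 0.0555556 + 0.0192308 = 0.0747864
z = d/√Var(d) = -1.116796 / √0.0747864 = -1.116796 / 0.273471 = -4.084

-4.084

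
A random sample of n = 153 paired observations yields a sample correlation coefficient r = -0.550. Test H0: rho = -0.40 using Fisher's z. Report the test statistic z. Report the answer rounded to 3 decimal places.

-2.385

Fisher z: atanh(-0.550) = -0.618381, atanh(-0.40) = -0.423649
z = (z_r − z_0)·√(n−3) = (-0.618381 − (-0.423649))·√150 = -0.194732 · 12.247449 = -2.385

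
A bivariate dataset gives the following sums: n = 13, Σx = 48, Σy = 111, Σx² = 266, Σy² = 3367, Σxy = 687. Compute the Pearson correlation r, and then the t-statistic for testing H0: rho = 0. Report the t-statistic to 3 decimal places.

S_xy = nΣxy − ΣxΣy = 13·687 − 48·111 = 8931 − 5328 = 3603
S_xx = nΣx² − (Σx)² = 13·266 − 48² = 3458 − 2304 = 1154
S_yy = nΣy² − (Σy)² = 13·3367 − 111² = 43771 − 12321 = 31450
r = S_xy / √(S_xx·S_yy) = 3603 / √(1154·31450) = 3603 / √36293300 = 3603 / 6024.3921 = 0.5981
t = r·√(n−2)/√(1−r²) = 0.5981·√11 / √(1−0.357724) = 1.983673 / 0.801421 = 2.475

2.475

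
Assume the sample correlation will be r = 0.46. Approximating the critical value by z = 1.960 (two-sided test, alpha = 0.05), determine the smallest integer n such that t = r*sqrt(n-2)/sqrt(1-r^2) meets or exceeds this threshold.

r√(n−2)/√(1−r²) ≥ 1.960  ⇔  n−2 ≥ (1.960)²·(1−r²)/r²
(1−r²)/r² = (1−0.2116)/0.2116 = 3.7259
n ≥ 2 + 3.8416·3.7259 = 2 + 14.3134 = 16.3134
⌈16.3134⌉ = 17

17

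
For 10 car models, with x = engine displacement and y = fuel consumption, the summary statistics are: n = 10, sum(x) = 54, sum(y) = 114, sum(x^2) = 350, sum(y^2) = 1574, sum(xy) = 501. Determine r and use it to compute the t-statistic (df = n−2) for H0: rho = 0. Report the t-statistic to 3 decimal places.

-6.028

S_xy = nΣxy − ΣxΣy = 10·501 − 54·114 = 5010 − 6156 = -1146
S_xx = nΣx² − (Σx)² = 10·350 − 54² = 3500 − 2916 = 584
S_yy = nΣy² − (Σy)² = 10·1574 − 114² = 15740 − 12996 = 2744
r = S_xy / √(S_xx·S_yy) = -1146 / √(584·2744) = -1146 / √1602496 = -1146 / 1265.8973 = -0.9053
t = r·√(n−2)/√(1−r²) = -0.9053·√8 / √(1−0.819568) = -2.560575 / 0.424773 = -6.028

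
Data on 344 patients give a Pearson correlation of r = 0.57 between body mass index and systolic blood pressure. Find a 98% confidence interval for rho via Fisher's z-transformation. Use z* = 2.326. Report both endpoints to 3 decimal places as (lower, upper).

Fisher z: z_r = atanh(r) = ½·ln((1+0.57)/(1−0.57)) = 0.647523
SE(z) = 1/√(n−3) = 1/√341 = 0.054153
98% ⇒ z* = 2.326; margin = 2.326·0.054153 = 0.125960
CI on z-scale: (0.521563, 0.773483)
Back-transform: tanh(0.521563) = 0.478905, tanh(0.773483) = 0.648950

(0.479, 0.649)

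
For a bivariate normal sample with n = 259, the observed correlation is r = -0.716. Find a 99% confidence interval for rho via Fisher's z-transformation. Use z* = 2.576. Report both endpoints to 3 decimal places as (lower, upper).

(-0.786, -0.628)

z_r = atanh(-0.716) = -0.899389;  SE = 1/√(n−3) = 1/√256 = 0.062500
z-limits: -0.899389 ± 2.576·0.062500 = -0.899389 ± 0.161000 = [-1.060389, -0.738389]
ρ-limits: (tanh -1.060389, tanh -0.738389) = (-0.786, -0.628)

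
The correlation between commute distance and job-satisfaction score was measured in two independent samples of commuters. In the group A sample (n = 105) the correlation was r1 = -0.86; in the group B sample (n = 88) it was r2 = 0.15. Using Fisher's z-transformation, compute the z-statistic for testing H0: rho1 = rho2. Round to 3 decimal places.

-9.836

z1 = atanh(-0.86) = -1.293345,  z2 = atanh(0.15) = 0.151140
SE = √(1/(n1−3) + 1/(n2−3)) = √(1/102 + 1/85) = √(0.0098039 + 0.0117647) = √0.0215686 = 0.146863
z = (z1 − z2)/SE = (-1.293345 − 0.151140) / 0.146863 = -1.444485 / 0.146863 = -9.836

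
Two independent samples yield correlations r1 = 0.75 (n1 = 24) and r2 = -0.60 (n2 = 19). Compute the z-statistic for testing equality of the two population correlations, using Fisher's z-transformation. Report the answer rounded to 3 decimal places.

z1 = atanh(0.75) = 0.972955,  z2 = atanh(-0.60) = -0.693147
SE = √(1/(n1−3) + 1/(n2−3)) = √(1/21 + 1/16) = √(0.0476190 + 0.0625000) = √0.1101190 = 0.331842
z = (z1 − z2)/SE = (0.972955 − (-0.693147)) / 0.331842 = 1.666102 / 0.331842 = 5.021

5.021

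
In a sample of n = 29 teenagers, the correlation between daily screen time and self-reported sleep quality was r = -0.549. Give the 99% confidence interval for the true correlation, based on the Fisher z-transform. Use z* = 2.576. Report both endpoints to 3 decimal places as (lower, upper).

(-0.808, -0.111)

Fisher z: z_r = atanh(r) = ½·ln((1+(-0.549))/(1−(-0.549))) = -0.616949
SE(z) = 1/√(n−3) = 1/√26 = 0.196116
99% ⇒ z* = 2.576; margin = 2.576·0.196116 = 0.505195
CI on z-scale: (-1.122144, -0.111754)
Back-transform: tanh(-1.122144) = -0.808313, tanh(-0.111754) = -0.111291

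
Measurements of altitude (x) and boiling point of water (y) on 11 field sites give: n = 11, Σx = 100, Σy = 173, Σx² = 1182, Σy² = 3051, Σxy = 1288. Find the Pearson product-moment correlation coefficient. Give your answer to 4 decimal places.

S_xy = nΣxy − ΣxΣy = 11·1288 − 100·173 = 14168 − 17300 = -3132
S_xx = nΣx² − (Σx)² = 11·1182 − 100² = 13002 − 10000 = 3002
S_yy = nΣy² − (Σy)² = 11·3051 − 173² = 33561 − 29929 = 3632
r = S_xy / √(S_xx·S_yy) = -3132 / √(3002·3632) = -3132 / √10903264 = -3132 / 3302.0091 = -0.9485

-0.9485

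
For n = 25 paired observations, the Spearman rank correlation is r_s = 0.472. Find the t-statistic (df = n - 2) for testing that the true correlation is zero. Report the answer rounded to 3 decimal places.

2.568

1 − r_s² = 1 − 0.222784 = 0.777216;  √(1−r_s²) = 0.881599
√(n−2) = √23 = 4.795832
t = r_s·√(n−2)/√(1−r_s²) = 0.472 · 4.795832 / 0.881599 = 2.568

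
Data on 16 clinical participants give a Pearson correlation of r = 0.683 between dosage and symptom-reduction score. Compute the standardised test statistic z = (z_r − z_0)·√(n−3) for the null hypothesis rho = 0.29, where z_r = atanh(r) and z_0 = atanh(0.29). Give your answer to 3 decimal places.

1.933

Fisher z: atanh(0.683) = 0.834716, atanh(0.29) = 0.298566
z = (z_r − z_0)·√(n−3) = (0.834716 − 0.298566)·√13 = 0.536150 · 3.605551 = 1.933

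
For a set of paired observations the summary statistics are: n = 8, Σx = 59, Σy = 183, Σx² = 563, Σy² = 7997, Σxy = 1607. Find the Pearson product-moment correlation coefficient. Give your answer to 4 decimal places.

Numerator: nΣxy − (Σx)(Σy) = 8·1607 − (59)(183) = 2059
Denominator: √[(nΣx²−(Σx)²)(nΣy²−(Σy)²)]
  nΣx²−(Σx)² = 8·563 − 3481 = 1023;  nΣy²−(Σy)² = 8·7997 − 33489 = 30487
  √(1023·30487) = √31188201 = 5584.6397
r = 2059 / 5584.6397 = 0.3687

0.3687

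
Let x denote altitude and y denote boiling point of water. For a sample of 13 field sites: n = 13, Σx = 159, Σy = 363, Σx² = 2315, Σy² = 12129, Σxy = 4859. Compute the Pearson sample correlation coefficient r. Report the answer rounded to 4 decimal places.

Numerator: nΣxy − (Σx)(Σy) = 13·4859 − (159)(363) = 5450
Denominator: √[(nΣx²−(Σx)²)(nΣy²−(Σy)²)]
  nΣx²−(Σx)² = 13·2315 − 25281 = 4814;  nΣy²−(Σy)² = 13·12129 − 131769 = 25908
  √(4814·25908) = √124721112 = 11167.8607
r = 5450 / 11167.8607 = 0.4880

0.4880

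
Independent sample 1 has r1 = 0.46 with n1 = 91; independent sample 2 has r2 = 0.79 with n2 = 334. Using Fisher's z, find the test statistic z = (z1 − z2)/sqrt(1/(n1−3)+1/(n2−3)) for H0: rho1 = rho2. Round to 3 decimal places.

Fisher z-transforms: z1 = atanh(0.46) = 0.497311, z2 = atanh(0.79) = 1.071432; difference d = -0.574121
Var(d) = 1/88 + 1/331 = 0.0113636 + 0.0030211 = 0.0143847
z = d/√Var(d) = -0.574121 / √0.0143847 = -0.574121 / 0.119936 = -4.787

-4.787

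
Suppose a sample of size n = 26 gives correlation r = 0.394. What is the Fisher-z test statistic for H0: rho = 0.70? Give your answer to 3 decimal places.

Fisher z: atanh(0.394) = 0.416526, atanh(0.70) = 0.867301
z = (z_r − z_0)·√(n−3) = (0.416526 − 0.867301)·√23 = -0.450775 · 4.795832 = -2.162

-2.162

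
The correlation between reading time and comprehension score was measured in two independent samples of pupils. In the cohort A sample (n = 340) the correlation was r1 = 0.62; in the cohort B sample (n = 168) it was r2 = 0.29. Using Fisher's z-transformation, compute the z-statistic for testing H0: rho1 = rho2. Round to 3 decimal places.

4.488

Fisher z-transforms: z1 = atanh(0.62) = 0.725005, z2 = atanh(0.29) = 0.298566; difference d = 0.426439
Var(d) = 1/337 + 1/165 = 0.0029674 + 0.0060606 = 0.0090280
z = d/√Var(d) = 0.426439 / √0.0090280 = 0.426439 / 0.095016 = 4.488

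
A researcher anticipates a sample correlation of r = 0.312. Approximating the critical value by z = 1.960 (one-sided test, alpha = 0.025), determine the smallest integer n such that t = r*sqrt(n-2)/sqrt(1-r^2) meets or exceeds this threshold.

Need r·√(n−2)/√(1−r²) ≥ 1.960
√(n−2) ≥ 1.960·√(1−0.097344) / 0.312 = 1.960·0.950082 / 0.312 = 5.9685
n−2 ≥ 35.6230  ⇒  n ≥ 37.6230
Smallest integer n = 38

38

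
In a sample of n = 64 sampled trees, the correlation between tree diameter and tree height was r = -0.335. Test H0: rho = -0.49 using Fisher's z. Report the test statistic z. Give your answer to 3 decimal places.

z_r = atanh(-0.335) = -0.348450,  z_0 = atanh(-0.49) = -0.536060
SE = 1/√(n−3) = 1/√61 = 0.128037
z = (z_r − z_0)/SE = (-0.348450 − (-0.536060)) / 0.128037 = 0.187610 / 0.128037 = 1.465

1.465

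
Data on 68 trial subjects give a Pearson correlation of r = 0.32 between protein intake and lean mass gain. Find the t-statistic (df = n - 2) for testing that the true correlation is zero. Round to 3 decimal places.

t = r·√(n−2) / √(1−r²) with r = 0.32, n = 68
  = 0.32·√66 / √(1 − 0.1024)
  = 0.32·8.124038 / 0.947418
  = 2.599692 / 0.947418 = 2.744

2.744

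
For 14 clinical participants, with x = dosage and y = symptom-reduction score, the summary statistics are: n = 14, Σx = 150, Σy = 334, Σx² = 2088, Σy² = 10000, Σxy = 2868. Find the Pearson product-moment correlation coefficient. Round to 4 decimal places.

-0.7189

S_xy = nΣxy − ΣxΣy = 14·2868 − 150·334 = 40152 − 50100 = -9948
S_xx = nΣx² − (Σx)² = 14·2088 − 150² = 29232 − 22500 = 6732
S_yy = nΣy² − (Σy)² = 14·10000 − 334² = 140000 − 111556 = 28444
r = S_xy / √(S_xx·S_yy) = -9948 / √(6732·28444) = -9948 / √191485008 = -9948 / 13837.8108 = -0.7189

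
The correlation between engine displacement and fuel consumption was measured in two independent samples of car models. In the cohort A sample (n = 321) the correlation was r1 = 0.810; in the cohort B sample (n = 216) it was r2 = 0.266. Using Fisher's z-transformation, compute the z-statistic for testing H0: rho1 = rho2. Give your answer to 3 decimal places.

z1 = atanh(0.810) = 1.127029,  z2 = atanh(0.266) = 0.272554
SE = √(1/(n1−3) + 1/(n2−3)) = √(1/318 + 1/213) = √(0.0031447 + 0.0046948) = √0.0078395 = 0.088541
z = (z1 − z2)/SE = (1.127029 − 0.272554) / 0.088541 = 0.854475 / 0.088541 = 9.651

9.651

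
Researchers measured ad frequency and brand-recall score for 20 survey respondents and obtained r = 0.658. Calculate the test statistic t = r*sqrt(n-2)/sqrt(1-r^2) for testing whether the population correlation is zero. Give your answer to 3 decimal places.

3.707

t = r·√(n−2) / √(1−r²) with r = 0.658, n = 20
  = 0.658·√18 / √(1 − 0.432964)
  = 0.658·4.242641 / 0.753018
  = 2.791658 / 0.753018 = 3.707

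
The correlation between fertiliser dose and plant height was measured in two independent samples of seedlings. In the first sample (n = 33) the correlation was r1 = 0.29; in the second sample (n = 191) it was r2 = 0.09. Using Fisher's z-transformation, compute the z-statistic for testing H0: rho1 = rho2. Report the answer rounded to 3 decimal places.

1.060

z1 = atanh(0.29) = 0.298566,  z2 = atanh(0.09) = 0.090244
SE = √(1/(n1−3) + 1/(n2−3)) = √(1/30 + 1/188) = √(0.0333333 + 0.0053191) = √0.0386524 = 0.196602
z = (z1 − z2)/SE = (0.298566 − 0.090244) / 0.196602 = 0.208322 / 0.196602 = 1.060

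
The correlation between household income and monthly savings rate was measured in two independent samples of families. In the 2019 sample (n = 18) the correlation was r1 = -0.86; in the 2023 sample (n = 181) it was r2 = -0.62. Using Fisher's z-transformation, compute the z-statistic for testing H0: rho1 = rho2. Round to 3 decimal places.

-2.114

Fisher z-transforms: z1 = atanh(-0.86) = -1.293345, z2 = atanh(-0.62) = -0.725005; difference d = -0.568340
Var(d) = 1/15 + 1/178 = 0.0666667 + 0.0056180 = 0.0722847
z = d/√Var(d) = -0.568340 / √0.0722847 = -0.568340 / 0.268858 = -2.114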